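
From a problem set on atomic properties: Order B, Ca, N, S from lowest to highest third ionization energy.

S < B < N < Ca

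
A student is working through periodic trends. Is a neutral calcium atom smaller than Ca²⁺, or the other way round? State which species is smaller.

Ca²⁺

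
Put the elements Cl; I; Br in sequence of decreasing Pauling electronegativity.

Cl is in period 3, group 17; Br is in period 4, group 17; I is in period 5, group 17.
EN rises left→right (higher Z_eff, smaller atoms) and falls top→bottom (larger, more shielded atoms).
All are in group 17, so electronegativity increases up the group.
So from highest to lowest: Cl > Br > I.

Cl > Br > I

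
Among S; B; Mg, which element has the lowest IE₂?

After 1 electron has been removed, what remains? S⁺ still has 5 valence electrons; B⁺ still has 2 valence electrons; Mg⁺ still has 1 valence electron.
All are still removing valence electrons, so compare the +1 ions as you would atoms: IE_2 generally rises across a period (higher Z_eff) and falls down a group (larger shell), subject to the usual subshell exceptions.
Valence configurations: S⁺ [Ne]3s²3p³, B⁺ [He]2s², Mg⁺ [Ne]3s¹.
Approximate IE_2 values (kJ/mol): S 2252, B 2427, Mg 1451.
Putting it together, IE_2: Mg < S < B.

Mg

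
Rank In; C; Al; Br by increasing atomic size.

C, Br, Al, In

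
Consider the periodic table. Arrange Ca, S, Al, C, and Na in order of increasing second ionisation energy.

Ca < Al < S < C < Na

Consider each +1 ion: Ca⁺ still has 1 valence electron; S⁺ still has 5 valence electrons; Al⁺ still has 2 valence electrons; C⁺ still has 3 valence electrons; Na⁺ is the bare [Ne] core.
Pulling an electron out of a noble-gas core costs far more than removing a remaining valence electron, so Na sits at the high end of IE_2.
Valence configurations: Ca⁺ [Ar]4s¹, S⁺ [Ne]3s²3p³, Al⁺ [Ne]3s², C⁺ [He]2s²2p¹.
Tabulated IE_2 (kJ/mol): Ca 1145, S 2252, Al 1817, C 2353, Na 4562.
Overall IE_2 order: Ca < Al < S < C < Na.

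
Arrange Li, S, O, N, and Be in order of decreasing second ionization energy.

Li > O > N > S > Be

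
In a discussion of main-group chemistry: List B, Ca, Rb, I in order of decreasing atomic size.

Rb > Ca > I > B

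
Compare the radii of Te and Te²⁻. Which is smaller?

Te

Forming Te²⁻ adds 2 electrons to Te. More electron–electron repulsion in the same shell, with unchanged nuclear charge, lets the cloud expand.
An anion is larger than its parent atom: Te²⁻ > Te.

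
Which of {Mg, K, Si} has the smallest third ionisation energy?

Si

IE_3 is the cost of taking one more electron from the +2 cation: Mg²⁺ is the bare [Ne] core; K²⁺ is already 1 electron into the core; Si²⁺ still has 2 valence electrons.
Core electrons are held far more tightly than valence electrons, so K and Mg top the IE_3 order.
Tabulated IE_3 (kJ/mol): Mg 7733, K 4420, Si 3232.
So the third ionization energies run Si < K < Mg.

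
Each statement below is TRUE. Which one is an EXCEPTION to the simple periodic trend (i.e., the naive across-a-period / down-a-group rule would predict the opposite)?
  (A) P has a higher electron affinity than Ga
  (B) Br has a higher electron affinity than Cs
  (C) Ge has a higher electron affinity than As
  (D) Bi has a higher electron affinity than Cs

The general trend: electron affinity increases across a period and decreases down a group.
(A) P (period 3, group 15) vs Ga (period 4, group 13): the stated order agrees with the simple trend.
(B) Br (period 4, group 17) vs Cs (period 6, group 1): the stated order agrees with the simple trend.
(C) Ge (period 4, group 14) vs As (period 4, group 15): the stated order contradicts the simple trend.
(D) Bi (period 6, group 15) vs Cs (period 6, group 1): the stated order agrees with the simple trend.
The exception is (C): adding an electron to As's half-filled 4p³ is unfavourable, so Ge (4p²) has the more exothermic EA.

(C)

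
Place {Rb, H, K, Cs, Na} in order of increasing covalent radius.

H is in period 1, group 1; Na is in period 3, group 1; K is in period 4, group 1; Rb is in period 5, group 1; Cs is in period 6, group 1.
Moving right in a period, electrons are added to the same shell under a stronger nuclear pull, so atoms get smaller; moving down, a new shell is opened and atoms get larger.
All are in group 1, so atomic radius increases down the group.
So from smallest to largest: H < Na < K < Rb < Cs.

H < Na < K < Rb < Cs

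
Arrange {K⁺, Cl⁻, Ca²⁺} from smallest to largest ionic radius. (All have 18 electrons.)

Ca²⁺ < K⁺ < Cl⁻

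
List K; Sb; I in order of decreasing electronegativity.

I, Sb, K

K is in period 4, group 1; Sb is in period 5, group 15; I is in period 5, group 17.
EN rises left→right (higher Z_eff, smaller atoms) and falls top→bottom (larger, more shielded atoms).
These span different periods and groups, so the two trends combine.
Sb > K: period and group pull opposite ways; the across-period shift dominates (2.05 vs 0.82).
I > Sb: both are in period 5; the period trend gives I the larger value.
Tabulated electronegativity (Pauling): K 0.82, Sb 2.05, I 2.66.
So from highest to lowest: I > Sb > K.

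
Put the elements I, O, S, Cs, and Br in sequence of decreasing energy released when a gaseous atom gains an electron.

Br, I, S, O, Cs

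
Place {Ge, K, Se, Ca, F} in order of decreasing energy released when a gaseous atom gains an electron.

F is in period 2, group 17; K is in period 4, group 1; Ca is in period 4, group 2; Ge is in period 4, group 14; Se is in period 4, group 16.
Electron affinity generally becomes more exothermic across a period toward the halogens and less exothermic down a group.
Neither a single period nor a single group — weigh both effects.
K > Ca: this pair runs against the simple trend — see the exception note.
Ge > K: Ge lies to the right of K in period 4, so the across-period effect alone puts Ge higher.
Se > Ge: both are in period 4; the period trend gives Se the larger value.
F > Se: relative to Se, both the across-period and down-group shifts push F's electron affinity up.
Note the exception: K has a higher electron affinity than Ca, contrary to the simple trend — adding an electron to Ca (ns²) has to open a new, higher-energy np subshell, which is unfavourable.
Tabulated electron affinity (kJ/mol): F 328, K 48, Ca 2, Ge 119, Se 195.
So from highest to lowest: F > Se > Ge > K > Ca.

F, Se, Ge, K, Ca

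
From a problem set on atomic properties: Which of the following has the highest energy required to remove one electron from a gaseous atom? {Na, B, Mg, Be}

Be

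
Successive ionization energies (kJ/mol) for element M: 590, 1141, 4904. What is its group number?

Group 2

Look for the largest jump between consecutive ionization energies: IE3/IE2 ≈ 4.3, far larger than any earlier ratio.
That jump marks the point where a core electron is being removed. So the atom has 2 valence electrons.
A main-group element with 2 valence electrons is in group 2.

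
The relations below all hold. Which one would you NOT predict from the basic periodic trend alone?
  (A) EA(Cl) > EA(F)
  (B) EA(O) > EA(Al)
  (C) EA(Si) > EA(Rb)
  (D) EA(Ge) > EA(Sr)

(A)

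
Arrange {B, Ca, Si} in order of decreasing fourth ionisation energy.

After 3 electrons have been removed, what remains? B³⁺ is the bare [He] core; Ca³⁺ is already 1 electron into the core; Si³⁺ still has 1 valence electron.
Pulling an electron out of a noble-gas core costs far more than removing a remaining valence electron, so Ca and B sit at the high end of IE_4.
Approximate IE_4 values (kJ/mol): B 25026, Ca 6491, Si 4356.
So the fourth ionization energies run Si < Ca < B.

B, Ca, Si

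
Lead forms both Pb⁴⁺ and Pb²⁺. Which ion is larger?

Pb²⁺

Both ions have Z = 82 protons, but Pb⁴⁺ has lost more electrons, so its remaining electrons feel a larger effective nuclear charge per electron and are pulled in more tightly.
Higher positive charge → smaller ion, so Pb²⁺ > Pb⁴⁺.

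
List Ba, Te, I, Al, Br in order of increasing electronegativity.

Ba, Al, Te, I, Br

Al is in period 3, group 13; Br is in period 4, group 17; Te is in period 5, group 16; I is in period 5, group 17; Ba is in period 6, group 2.
EN rises left→right (higher Z_eff, smaller atoms) and falls top→bottom (larger, more shielded atoms).
These span different periods and groups, so the two trends combine.
Al > Ba: both effects reinforce here, so Al is clearly the higher of the two.
Te > Al: the two effects oppose for this pair; the across-period effect wins (2.10 vs 1.61).
I > Te: I lies to the right of Te in period 5, so the across-period effect alone puts I higher.
Br > I: Br sits above I in group 17, so the down-group effect alone puts Br higher.
Tabulated electronegativity (Pauling): Al 1.61, Br 2.96, Te 2.10, I 2.66, Ba 0.89.
So from lowest to highest: Ba < Al < Te < I < Br.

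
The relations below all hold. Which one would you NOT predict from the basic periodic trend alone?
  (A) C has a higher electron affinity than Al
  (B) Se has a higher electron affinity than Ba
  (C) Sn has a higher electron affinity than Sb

The general trend: electron affinity increases across a period and decreases down a group.
(A) C (period 2, group 14) vs Al (period 3, group 13): the stated order agrees with the simple trend.
(B) Se (period 4, group 16) vs Ba (period 6, group 2): the stated order agrees with the simple trend.
(C) Sn (period 5, group 14) vs Sb (period 5, group 15): the stated order contradicts the simple trend.
The exception is (C): adding an electron to Sb's half-filled 5p³ is unfavourable, so Sn has the more exothermic EA.

(C)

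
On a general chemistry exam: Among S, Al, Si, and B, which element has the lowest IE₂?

The second ionization energy removes an electron from the +1 ion. For each element: S⁺ still has 5 valence electrons; Al⁺ still has 2 valence electrons; Si⁺ still has 3 valence electrons; B⁺ still has 2 valence electrons.
All are still removing valence electrons, so compare the +1 ions as you would atoms: IE_2 generally rises across a period (higher Z_eff) and falls down a group (larger shell), subject to the usual subshell exceptions.
Valence configurations: S⁺ [Ne]3s²3p³, Al⁺ [Ne]3s², Si⁺ [Ne]3s²3p¹, B⁺ [He]2s².
Si⁺ loses a lone 3p electron whereas Al⁺ must break into a filled 3s² pair, so IE_2(Al) > IE_2(Si) even though Si has the higher nuclear charge.
The numbers (kJ/mol): S 2252, Al 1817, Si 1577, B 2427.
Putting it together, IE_2: Si < Al < S < B.

Si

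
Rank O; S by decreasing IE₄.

O > S

IE_4 is the cost of taking one more electron from the +3 cation: O³⁺ still has 3 valence electrons; S³⁺ still has 3 valence electrons.
All are still removing valence electrons, so compare the +3 ions as you would atoms: IE_4 generally rises across a period (higher Z_eff) and falls down a group (larger shell), subject to the usual subshell exceptions.
Valence configurations: O³⁺ [He]2s²2p¹, S³⁺ [Ne]3s²3p¹.
Approximate IE_4 values (kJ/mol): O 7469, S 4556.
Putting it together, IE_4: S < O.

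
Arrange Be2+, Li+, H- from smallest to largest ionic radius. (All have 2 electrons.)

Be2+ < Li+ < H-

All of these have 2 electrons, so size is governed by nuclear charge alone: the more protons, the stronger the pull on the same electron cloud, and the smaller the ion.
Nuclear charges: Be2+ (Z=4), Li+ (Z=3), H- (Z=1).
Smallest to largest: Be2+ < Li+ < H-.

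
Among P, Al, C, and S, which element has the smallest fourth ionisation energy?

S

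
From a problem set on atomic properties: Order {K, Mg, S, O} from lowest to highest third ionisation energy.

IE_3 is the cost of taking one more electron from the +2 cation: K²⁺ is already 1 electron into the core; Mg²⁺ is the bare [Ne] core; S²⁺ still has 4 valence electrons; O²⁺ still has 4 valence electrons.
Usually core removal costs more than valence removal, but here the competition is close: a tightly held n=2 valence electron can cost more to remove than an n=3 core electron, so the actual values have to decide it.
Valence configurations: S²⁺ [Ne]3s²3p², O²⁺ [He]2s²2p².
The numbers (kJ/mol): K 4420, Mg 7733, S 3357, O 5300.
Putting it together, IE_3: S < K < O < Mg.

S < K < O < Mg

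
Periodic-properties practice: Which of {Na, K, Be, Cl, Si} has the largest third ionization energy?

Be

After 2 electrons have been removed, what remains? Na²⁺ is already 1 electron into the core; K²⁺ is already 1 electron into the core; Be²⁺ is the bare [He] core; Cl²⁺ still has 5 valence electrons; Si²⁺ still has 2 valence electrons.
Pulling an electron out of a noble-gas core costs far more than removing a remaining valence electron, so K, Na and Be sit at the high end of IE_3.
Valence configurations: Cl²⁺ [Ne]3s²3p³, Si²⁺ [Ne]3s².
Approximate IE_3 values (kJ/mol): Na 6910, K 4420, Be 14849, Cl 3822, Si 3232.
Overall IE_3 order: Si < Cl < K < Na < Be.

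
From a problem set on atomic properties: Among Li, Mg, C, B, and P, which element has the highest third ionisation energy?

After 2 electrons have been removed, what remains? Li²⁺ is already 1 electron into the core; Mg²⁺ is the bare [Ne] core; C²⁺ still has 2 valence electrons; B²⁺ still has 1 valence electron; P²⁺ still has 3 valence electrons.
Core electrons are held far more tightly than valence electrons, so Mg and Li top the IE_3 order.
Valence configurations: C²⁺ [He]2s², B²⁺ [He]2s¹, P²⁺ [Ne]3s²3p¹.
The numbers (kJ/mol): Li 11815, Mg 7733, C 4620, B 3660, P 2914.
Putting it together, IE_3: P < B < C < Mg < Li.

Li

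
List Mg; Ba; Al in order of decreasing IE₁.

IE₁ increases left→right with effective nuclear charge and decreases top→bottom as the valence shell moves farther out.
Neither a single period nor a single group — weigh both effects.
Al > Ba: relative to Ba, both the across-period and down-group shifts push Al's first ionization energy up.
Mg > Al: this pair runs against the simple trend — see the exception note.
Note the exception: Mg has a higher first ionization energy than Al, contrary to the simple trend — Al's single 3p electron is easier to remove than one from Mg's filled 3s².
Tabulated first ionization energy (kJ/mol): Mg 738, Al 578, Ba 503.
So from highest to lowest: Mg > Al > Ba.

Mg > Al > Ba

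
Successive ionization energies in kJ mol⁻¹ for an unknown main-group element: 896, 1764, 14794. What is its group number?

Look for the largest jump between consecutive ionization energies: IE3/IE2 ≈ 8.4, far larger than any earlier ratio.
That jump marks the point where a core electron is being removed. So the atom has 2 valence electrons.
A main-group element with 2 valence electrons is in group 2.

Group 2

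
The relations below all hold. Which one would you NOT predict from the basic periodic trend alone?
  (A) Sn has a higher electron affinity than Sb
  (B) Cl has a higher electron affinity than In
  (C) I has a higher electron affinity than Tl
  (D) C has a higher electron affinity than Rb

The general trend: electron affinity increases across a period and decreases down a group.
(A) Sn (period 5, group 14) vs Sb (period 5, group 15): the stated order contradicts the simple trend.
(B) Cl (period 3, group 17) vs In (period 5, group 13): the stated order agrees with the simple trend.
(C) I (period 5, group 17) vs Tl (period 6, group 13): the stated order agrees with the simple trend.
(D) C (period 2, group 14) vs Rb (period 5, group 1): the stated order agrees with the simple trend.
The exception is (A): adding an electron to Sb's half-filled 5p³ is unfavourable, so Sn has the more exothermic EA.

(A)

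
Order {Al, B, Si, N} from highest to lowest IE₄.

IE_4 is the cost of taking one more electron from the +3 cation: Al³⁺ is the bare [Ne] core; B³⁺ is the bare [He] core; Si³⁺ still has 1 valence electron; N³⁺ still has 2 valence electrons.
Core electrons are held far more tightly than valence electrons, so Al and B top the IE_4 order.
Valence configurations: Si³⁺ [Ne]3s¹, N³⁺ [He]2s².
The numbers (kJ/mol): Al 11577, B 25026, Si 4356, N 7475.
So the fourth ionization energies run Si < N < Al < B.

B > Al > N > Si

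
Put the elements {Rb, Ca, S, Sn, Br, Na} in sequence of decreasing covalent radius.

Rb > Ca > Na > Sn > Br > S

Na is in period 3, group 1; S is in period 3, group 16; Ca is in period 4, group 2; Br is in period 4, group 17; Rb is in period 5, group 1; Sn is in period 5, group 14.
Radius decreases left→right (rising Z_eff, same n) and increases top→bottom (higher n).
Neither a single period nor a single group — weigh both effects.
Br > S: period and group pull opposite ways; the down-group shift dominates (114 vs 103 pm).
Sn > Br: relative to Br, both the across-period and down-group shifts push Sn's atomic radius up.
Na > Sn: the two effects oppose for this pair; the across-period effect wins (155 vs 140 pm).
Ca > Na: period and group pull opposite ways; the down-group shift dominates (171 vs 155 pm).
Rb > Ca: relative to Ca, both the across-period and down-group shifts push Rb's atomic radius up.
Tabulated atomic radius (pm): Na 155, S 103, Ca 171, Br 114, Rb 210, Sn 140.
So from largest to smallest: Rb > Ca > Na > Sn > Br > S.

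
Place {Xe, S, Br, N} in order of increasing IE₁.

S < Br < Xe < N

First ionization energy rises across a period (greater Z_eff holds electrons more tightly) and falls down a group (valence electrons are farther from the nucleus).
A diagonal step moves right (one effect) and down (the opposite effect) at once.
Br > S: the two effects oppose for this pair; the across-period effect wins (1140 vs 1000 kJ/mol).
Xe > Br: the two effects oppose for this pair; the across-period effect wins (1170 vs 1140 kJ/mol).
N > Xe: the two effects oppose for this pair; the down-group effect wins (1402 vs 1170 kJ/mol).
Approximate values (kJ/mol): N 1402, S 1000, Br 1140, Xe 1170.
So from lowest to highest: S < Br < Xe < N.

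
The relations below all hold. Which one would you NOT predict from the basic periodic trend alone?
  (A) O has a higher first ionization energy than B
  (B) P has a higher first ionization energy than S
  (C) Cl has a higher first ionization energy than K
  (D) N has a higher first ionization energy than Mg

(B)

The general trend: first ionization energy increases across a period and decreases down a group.
(A) O (period 2, group 16) vs B (period 2, group 13): the stated order agrees with the simple trend.
(B) P (period 3, group 15) vs S (period 3, group 16): the stated order contradicts the simple trend.
(C) Cl (period 3, group 17) vs K (period 4, group 1): the stated order agrees with the simple trend.
(D) N (period 2, group 15) vs Mg (period 3, group 2): the stated order agrees with the simple trend.
The exception is (B): S (3p⁴) ionizes more easily than half-filled P (3p³) because the paired 3p electron in S is pushed out by e⁻–e⁻ repulsion.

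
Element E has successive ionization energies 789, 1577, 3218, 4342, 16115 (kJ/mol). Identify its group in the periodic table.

Group 14

Look for the largest jump between consecutive ionization energies: IE5/IE4 ≈ 3.7, far larger than any earlier ratio.
That jump marks the point where a core electron is being removed. So the atom has 4 valence electrons.
A main-group element with 4 valence electrons is in group 14.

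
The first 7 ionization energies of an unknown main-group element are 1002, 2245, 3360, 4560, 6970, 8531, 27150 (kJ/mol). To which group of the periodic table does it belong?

Look for the largest jump between consecutive ionization energies: IE7/IE6 ≈ 3.2, far larger than any earlier ratio.
That jump marks the point where a core electron is being removed. So the atom has 6 valence electrons.
A main-group element with 6 valence electrons is in group 16.

Group 16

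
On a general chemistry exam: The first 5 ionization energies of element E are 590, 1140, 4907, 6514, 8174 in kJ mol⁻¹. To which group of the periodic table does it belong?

Group 2

Look for the largest jump between consecutive ionization energies: IE3/IE2 ≈ 4.3, far larger than any earlier ratio.
That jump marks the point where a core electron is being removed. So the atom has 2 valence electrons.
A main-group element with 2 valence electrons is in group 2.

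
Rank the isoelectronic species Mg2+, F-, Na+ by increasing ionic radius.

Mg2+ < Na+ < F-

All of these have 10 electrons, so size is governed by nuclear charge alone: the more protons, the stronger the pull on the same electron cloud, and the smaller the ion.
Nuclear charges: Mg2+ (Z=12), Na+ (Z=11), F- (Z=9).
Smallest to largest: Mg2+ < Na+ < F-.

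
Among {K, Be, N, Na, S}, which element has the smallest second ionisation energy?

After 1 electron has been removed, what remains? K⁺ is the bare [Ar] core; Be⁺ still has 1 valence electron; N⁺ still has 4 valence electrons; Na⁺ is the bare [Ne] core; S⁺ still has 5 valence electrons.
Breaking into a closed-shell core is much more expensive than removing a leftover valence electron — K and Na have the largest IE_2 here.
Valence configurations: Be⁺ [He]2s¹, N⁺ [He]2s²2p², S⁺ [Ne]3s²3p³.
Approximate IE_2 values (kJ/mol): K 3052, Be 1757, N 2856, Na 4562, S 2252.
Overall IE_2 order: Be < S < N < K < Na.

Be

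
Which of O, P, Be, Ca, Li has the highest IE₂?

Consider each +1 ion: O⁺ still has 5 valence electrons; P⁺ still has 4 valence electrons; Be⁺ still has 1 valence electron; Ca⁺ still has 1 valence electron; Li⁺ is the bare [He] core.
Pulling an electron out of a noble-gas core costs far more than removing a remaining valence electron, so Li sits at the high end of IE_2.
Valence configurations: O⁺ [He]2s²2p³, P⁺ [Ne]3s²3p², Be⁺ [He]2s¹, Ca⁺ [Ar]4s¹.
The numbers (kJ/mol): O 3388, P 1907, Be 1757, Ca 1145, Li 7298.
Putting it together, IE_2: Ca < Be < P < O < Li.

Li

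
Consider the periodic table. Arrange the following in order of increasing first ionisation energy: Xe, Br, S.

S is in period 3, group 16; Br is in period 4, group 17; Xe is in period 5, group 18.
IE₁ increases left→right with effective nuclear charge and decreases top→bottom as the valence shell moves farther out.
These sit on a diagonal, where the across-period and down-group effects partly cancel.
Br > S: the two effects oppose for this pair; the across-period effect wins (1140 vs 1000 kJ/mol).
Xe > Br: period and group pull opposite ways; the across-period shift dominates (1170 vs 1140 kJ/mol).
Approximate values (kJ/mol): S 1000, Br 1140, Xe 1170.
So from lowest to highest: S < Br < Xe.

S, Br, Xe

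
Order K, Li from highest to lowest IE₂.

Li, K

The second ionization energy removes an electron from the +1 ion. For each element: K⁺ is the bare [Ar] core; Li⁺ is the bare [He] core.
All of these are removing an electron from a noble-gas core or deeper; the smaller core (lower principal quantum number) is held far more tightly, and within a period the higher nuclear charge binds the same core more tightly.
Approximate IE_2 values (kJ/mol): K 3052, Li 7298.
Hence IE_2: K < Li.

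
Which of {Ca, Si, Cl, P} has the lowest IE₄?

Si

After 3 electrons have been removed, what remains? Ca³⁺ is already 1 electron into the core; Si³⁺ still has 1 valence electron; Cl³⁺ still has 4 valence electrons; P³⁺ still has 2 valence electrons.
Breaking into a closed-shell core is much more expensive than removing a leftover valence electron — Ca has the largest IE_4 here.
Valence configurations: Si³⁺ [Ne]3s¹, Cl³⁺ [Ne]3s²3p², P³⁺ [Ne]3s².
Approximate IE_4 values (kJ/mol): Ca 6491, Si 4356, Cl 5159, P 4964.
Overall IE_4 order: Si < P < Cl < Ca.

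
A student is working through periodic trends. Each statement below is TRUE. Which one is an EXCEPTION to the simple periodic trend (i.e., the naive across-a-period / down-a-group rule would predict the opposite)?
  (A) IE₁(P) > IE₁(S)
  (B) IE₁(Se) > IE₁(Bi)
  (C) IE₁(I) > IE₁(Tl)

The general trend: IE₁ increases across a period and decreases down a group.
(A) P (period 3, group 15) vs S (period 3, group 16): the stated order contradicts the simple trend.
(B) Se (period 4, group 16) vs Bi (period 6, group 15): the stated order agrees with the simple trend.
(C) I (period 5, group 17) vs Tl (period 6, group 13): the stated order agrees with the simple trend.
The exception is (A): S (3p⁴) ionizes more easily than half-filled P (3p³) because the paired 3p electron in S is pushed out by e⁻–e⁻ repulsion.

(A)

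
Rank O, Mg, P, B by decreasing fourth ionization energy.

B > Mg > O > P

The fourth ionization energy removes an electron from the +3 ion. For each element: O³⁺ still has 3 valence electrons; Mg³⁺ is already 1 electron into the core; P³⁺ still has 2 valence electrons; B³⁺ is the bare [He] core.
Breaking into a closed-shell core is much more expensive than removing a leftover valence electron — Mg and B have the largest IE_4 here.
Valence configurations: O³⁺ [He]2s²2p¹, P³⁺ [Ne]3s².
Tabulated IE_4 (kJ/mol): O 7469, Mg 10543, P 4964, B 25026.
Hence IE_4: P < O < Mg < B.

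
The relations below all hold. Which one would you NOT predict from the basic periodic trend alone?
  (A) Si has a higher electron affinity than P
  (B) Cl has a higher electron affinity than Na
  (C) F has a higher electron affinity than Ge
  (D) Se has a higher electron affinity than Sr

(A)

The general trend: electron affinity increases across a period and decreases down a group.
(A) Si (period 3, group 14) vs P (period 3, group 15): the stated order contradicts the simple trend.
(B) Cl (period 3, group 17) vs Na (period 3, group 1): the stated order agrees with the simple trend.
(C) F (period 2, group 17) vs Ge (period 4, group 14): the stated order agrees with the simple trend.
(D) Se (period 4, group 16) vs Sr (period 5, group 2): the stated order agrees with the simple trend.
The exception is (A): adding an electron to P's half-filled 3p³ is unfavourable, so Si (3p²) has the more exothermic EA.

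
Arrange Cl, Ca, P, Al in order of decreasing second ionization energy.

Cl > P > Al > Ca

IE_2 is the cost of taking one more electron from the +1 cation: Cl⁺ still has 6 valence electrons; Ca⁺ still has 1 valence electron; P⁺ still has 4 valence electrons; Al⁺ still has 2 valence electrons.
All are still removing valence electrons, so compare the +1 ions as you would atoms: IE_2 generally rises across a period (higher Z_eff) and falls down a group (larger shell), subject to the usual subshell exceptions.
Valence configurations: Cl⁺ [Ne]3s²3p⁴, Ca⁺ [Ar]4s¹, P⁺ [Ne]3s²3p², Al⁺ [Ne]3s².
The numbers (kJ/mol): Cl 2298, Ca 1145, P 1907, Al 1817.
Hence IE_2: Ca < Al < P < Cl.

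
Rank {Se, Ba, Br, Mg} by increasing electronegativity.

Ba < Mg < Se < Br

Atoms toward the upper right of the periodic table pull bonding electrons most strongly.
Neither a single period nor a single group — weigh both effects.
Mg > Ba: they share group 2; the group trend gives Mg the larger value.
Se > Mg: period and group pull opposite ways; the across-period shift dominates (2.55 vs 1.31).
Br > Se: both are in period 4; the period trend gives Br the larger value.
For reference (Pauling): Mg 1.31, Se 2.55, Br 2.96, Ba 0.89.
So from lowest to highest: Ba < Mg < Se < Br.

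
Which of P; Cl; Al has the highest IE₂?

Cl

The second ionization energy removes an electron from the +1 ion. For each element: P⁺ still has 4 valence electrons; Cl⁺ still has 6 valence electrons; Al⁺ still has 2 valence electrons.
All are still removing valence electrons, so compare the +1 ions as you would atoms: IE_2 generally rises across a period (higher Z_eff) and falls down a group (larger shell), subject to the usual subshell exceptions.
Valence configurations: P⁺ [Ne]3s²3p², Cl⁺ [Ne]3s²3p⁴, Al⁺ [Ne]3s².
The numbers (kJ/mol): P 1907, Cl 2298, Al 1817.
So the second ionization energies run Al < P < Cl.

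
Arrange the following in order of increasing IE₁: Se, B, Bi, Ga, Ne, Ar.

Removing the outermost electron gets harder across a period and easier down a group.
Here both period and group differ, so the two effects have to be weighed against each other.
Bi > Ga: the two effects oppose for this pair; the across-period effect wins (703 vs 579 kJ/mol).
B > Bi: period and group pull opposite ways; the down-group shift dominates (801 vs 703 kJ/mol).
Se > B: period and group pull opposite ways; the across-period shift dominates (941 vs 801 kJ/mol).
Ar > Se: both effects reinforce here, so Ar is clearly the higher of the two.
Ne > Ar: they share group 18; the group trend gives Ne the larger value.
For reference (kJ/mol): B 801, Ne 2081, Ar 1521, Ga 579, Se 941, Bi 703.
So from lowest to highest: Ga < Bi < B < Se < Ar < Ne.

Ga, Bi, B, Se, Ar, Ne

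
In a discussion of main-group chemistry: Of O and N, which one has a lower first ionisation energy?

O

N is in period 2, group 15; O is in period 2, group 16.
IE₁ increases left→right with effective nuclear charge and decreases top→bottom as the valence shell moves farther out.
All lie in period 2; the across-period trend (first ionization energy increases left to right) applies, with the exception below.
Note the exception: N has a higher first ionization energy than O, contrary to the simple trend — pairing an electron in O's 2p⁴ costs repulsion energy, so O ionizes more easily than half-filled N (2p³).
For reference (kJ/mol): N 1402, O 1314.
So O has the lower first ionisation energy (O < N).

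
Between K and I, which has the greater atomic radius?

K

K is in period 4, group 1; I is in period 5, group 17.
Across a period the added protons contract the valence shell; down a group each new principal shell makes the atom larger.
These span different periods and groups, so the two trends combine.
K > I: the two effects oppose for this pair; the across-period effect wins (196 vs 133 pm).
Tabulated atomic radius (pm): K 196, I 133.
So K has the greater atomic radius (K > I).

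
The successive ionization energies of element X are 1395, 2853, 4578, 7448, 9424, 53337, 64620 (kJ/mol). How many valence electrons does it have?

5

Look for the largest jump between consecutive ionization energies: IE6/IE5 ≈ 5.7, far larger than any earlier ratio.
That jump marks the point where a core electron is being removed. So the atom has 5 valence electrons.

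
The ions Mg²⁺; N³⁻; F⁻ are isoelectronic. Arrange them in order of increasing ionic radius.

All of these have 10 electrons, so size is governed by nuclear charge alone: the more protons, the stronger the pull on the same electron cloud, and the smaller the ion.
Nuclear charges: Mg²⁺ (Z=12), F⁻ (Z=9), N³⁻ (Z=7).
Smallest to largest: Mg²⁺ < F⁻ < N³⁻.

Mg²⁺ < F⁻ < N³⁻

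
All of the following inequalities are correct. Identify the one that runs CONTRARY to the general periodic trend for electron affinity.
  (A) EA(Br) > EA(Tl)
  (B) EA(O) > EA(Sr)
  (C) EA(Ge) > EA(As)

The general trend: electron affinity increases across a period and decreases down a group.
(A) Br (period 4, group 17) vs Tl (period 6, group 13): the stated order agrees with the simple trend.
(B) O (period 2, group 16) vs Sr (period 5, group 2): the stated order agrees with the simple trend.
(C) Ge (period 4, group 14) vs As (period 4, group 15): the stated order contradicts the simple trend.
The exception is (C): adding an electron to As's half-filled 4p³ is unfavourable, so Ge (4p²) has the more exothermic EA.

(C)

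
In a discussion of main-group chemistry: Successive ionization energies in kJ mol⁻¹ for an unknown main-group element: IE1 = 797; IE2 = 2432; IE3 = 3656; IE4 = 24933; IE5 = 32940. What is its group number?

Group 13

Look for the largest jump between consecutive ionization energies: IE4/IE3 ≈ 6.8, far larger than any earlier ratio.
That jump marks the point where a core electron is being removed. So the atom has 3 valence electrons.
A main-group element with 3 valence electrons is in group 13.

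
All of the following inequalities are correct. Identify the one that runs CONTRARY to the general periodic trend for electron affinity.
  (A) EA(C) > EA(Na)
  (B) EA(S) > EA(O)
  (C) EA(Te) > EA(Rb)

(B)

The general trend: electron affinity increases across a period and decreases down a group.
(A) C (period 2, group 14) vs Na (period 3, group 1): the stated order agrees with the simple trend.
(B) S (period 3, group 16) vs O (period 2, group 16): the stated order contradicts the simple trend.
(C) Te (period 5, group 16) vs Rb (period 5, group 1): the stated order agrees with the simple trend.
The exception is (B): the compact 2p subshell of O repels the added electron more than S's larger 3p does.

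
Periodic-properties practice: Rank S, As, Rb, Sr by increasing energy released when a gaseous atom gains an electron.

S is in period 3, group 16; As is in period 4, group 15; Rb is in period 5, group 1; Sr is in period 5, group 2.
Electron affinity generally becomes more exothermic across a period toward the halogens and less exothermic down a group.
These span different periods and groups, so the two trends combine.
Rb > Sr: this pair runs against the simple trend — see the exception note.
As > Rb: both effects reinforce here, so As is clearly the higher of the two.
S > As: relative to As, both the across-period and down-group shifts push S's electron affinity up.
Note the exception: Rb has a higher electron affinity than Sr, contrary to the simple trend — adding an electron to Sr (ns²) has to open a new, higher-energy np subshell, which is unfavourable.
Approximate values (kJ/mol): S 200, As 78, Rb 47, Sr 5.
So from lowest to highest: Sr < Rb < As < S.

Sr, Rb, As, S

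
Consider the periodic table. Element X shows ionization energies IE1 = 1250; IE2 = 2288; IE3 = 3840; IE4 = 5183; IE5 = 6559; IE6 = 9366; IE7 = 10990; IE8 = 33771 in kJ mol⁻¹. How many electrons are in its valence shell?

Look for the largest jump between consecutive ionization energies: IE8/IE7 ≈ 3.1, far larger than any earlier ratio.
That jump marks the point where a core electron is being removed. So the atom has 7 valence electrons.

7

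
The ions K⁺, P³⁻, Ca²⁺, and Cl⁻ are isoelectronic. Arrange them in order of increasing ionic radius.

All of these have 18 electrons, so size is governed by nuclear charge alone: the more protons, the stronger the pull on the same electron cloud, and the smaller the ion.
Nuclear charges: Ca²⁺ (Z=20), K⁺ (Z=19), Cl⁻ (Z=17), P³⁻ (Z=15).
Smallest to largest: Ca²⁺ < K⁺ < Cl⁻ < P³⁻.

Ca²⁺ < K⁺ < Cl⁻ < P³⁻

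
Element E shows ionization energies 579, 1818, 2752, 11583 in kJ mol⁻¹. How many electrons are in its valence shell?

3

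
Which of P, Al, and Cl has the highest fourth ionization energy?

IE_4 is the cost of taking one more electron from the +3 cation: P³⁺ still has 2 valence electrons; Al³⁺ is the bare [Ne] core; Cl³⁺ still has 4 valence electrons.
Pulling an electron out of a noble-gas core costs far more than removing a remaining valence electron, so Al sits at the high end of IE_4.
Valence configurations: P³⁺ [Ne]3s², Cl³⁺ [Ne]3s²3p².
Approximate IE_4 values (kJ/mol): P 4964, Al 11577, Cl 5159.
Putting it together, IE_4: P < Cl < Al.

Al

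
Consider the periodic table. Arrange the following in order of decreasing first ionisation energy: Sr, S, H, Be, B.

Removing the outermost electron gets harder across a period and easier down a group.
Neither a single period nor a single group — weigh both effects.
B > Sr: relative to Sr, both the across-period and down-group shifts push B's first ionization energy up.
Be > B: this pair runs against the simple trend — see the exception note.
S > Be: the two effects oppose for this pair; the across-period effect wins (1000 vs 900 kJ/mol).
H > S: the two effects oppose for this pair; the down-group effect wins (1312 vs 1000 kJ/mol).
Note the exception: Be has a higher first ionization energy than B, contrary to the simple trend — removing B's lone 2p electron is easier than breaking Be's filled 2s².
Approximate values (kJ/mol): H 1312, Be 900, B 801, S 1000, Sr 550.
So from highest to lowest: H > S > Be > B > Sr.

H, S, Be, B, Sr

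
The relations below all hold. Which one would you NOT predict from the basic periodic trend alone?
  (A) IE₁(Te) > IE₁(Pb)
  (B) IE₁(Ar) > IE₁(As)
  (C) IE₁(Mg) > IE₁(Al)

(C)

The general trend: first ionization energy increases across a period and decreases down a group.
(A) Te (period 5, group 16) vs Pb (period 6, group 14): the stated order agrees with the simple trend.
(B) Ar (period 3, group 18) vs As (period 4, group 15): the stated order agrees with the simple trend.
(C) Mg (period 3, group 2) vs Al (period 3, group 13): the stated order contradicts the simple trend.
The exception is (C): Al's single 3p electron is easier to remove than one from Mg's filled 3s².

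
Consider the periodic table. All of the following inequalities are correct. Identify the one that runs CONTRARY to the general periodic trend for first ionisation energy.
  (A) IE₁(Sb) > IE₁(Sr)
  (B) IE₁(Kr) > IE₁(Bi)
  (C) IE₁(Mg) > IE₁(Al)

The general trend: first ionisation energy increases across a period and decreases down a group.
(A) Sb (period 5, group 15) vs Sr (period 5, group 2): the stated order agrees with the simple trend.
(B) Kr (period 4, group 18) vs Bi (period 6, group 15): the stated order agrees with the simple trend.
(C) Mg (period 3, group 2) vs Al (period 3, group 13): the stated order contradicts the simple trend.
The exception is (C): Al's single 3p electron is easier to remove than one from Mg's filled 3s².

(C)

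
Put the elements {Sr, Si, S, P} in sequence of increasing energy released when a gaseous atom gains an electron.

Si is in period 3, group 14; P is in period 3, group 15; S is in period 3, group 16; Sr is in period 5, group 2.
Atoms with high Z_eff and room in the valence shell (especially the halogens) have the most exothermic electron affinities.
Neither a single period nor a single group — weigh both effects.
P > Sr: relative to Sr, both the across-period and down-group shifts push P's electron affinity up.
Si > P: this pair runs against the simple trend — see the exception note.
S > Si: both are in period 3; the period trend gives S the larger value.
Note the exception: Si has a higher electron affinity than P, contrary to the simple trend — adding an electron to P's half-filled 3p³ is unfavourable, so Si (3p²) has the more exothermic EA.
Approximate values (kJ/mol): Si 134, P 72, S 200, Sr 5.
So from lowest to highest: Sr < P < Si < S.

Sr, P, Si, S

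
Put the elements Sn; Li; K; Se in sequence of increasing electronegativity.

K < Li < Sn < Se

Li is in period 2, group 1; K is in period 4, group 1; Se is in period 4, group 16; Sn is in period 5, group 14.
Electronegativity increases across a period and decreases down a group, tracking effective nuclear charge and atomic size.
These span different periods and groups, so the two trends combine.
Li > K: they share group 1; the group trend gives Li the larger value.
Sn > Li: the two effects oppose for this pair; the across-period effect wins (1.96 vs 0.98).
Se > Sn: both effects reinforce here, so Se is clearly the higher of the two.
For reference (Pauling): Li 0.98, K 0.82, Se 2.55, Sn 1.96.
So from lowest to highest: K < Li < Sn < Se.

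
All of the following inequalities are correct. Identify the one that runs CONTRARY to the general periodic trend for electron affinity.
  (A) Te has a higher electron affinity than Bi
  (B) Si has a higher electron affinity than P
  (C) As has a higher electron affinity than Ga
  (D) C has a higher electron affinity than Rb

The general trend: electron affinity increases across a period and decreases down a group.
(A) Te (period 5, group 16) vs Bi (period 6, group 15): the stated order agrees with the simple trend.
(B) Si (period 3, group 14) vs P (period 3, group 15): the stated order contradicts the simple trend.
(C) As (period 4, group 15) vs Ga (period 4, group 13): the stated order agrees with the simple trend.
(D) C (period 2, group 14) vs Rb (period 5, group 1): the stated order agrees with the simple trend.
The exception is (B): adding an electron to P's half-filled 3p³ is unfavourable, so Si (3p²) has the more exothermic EA.

(B)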